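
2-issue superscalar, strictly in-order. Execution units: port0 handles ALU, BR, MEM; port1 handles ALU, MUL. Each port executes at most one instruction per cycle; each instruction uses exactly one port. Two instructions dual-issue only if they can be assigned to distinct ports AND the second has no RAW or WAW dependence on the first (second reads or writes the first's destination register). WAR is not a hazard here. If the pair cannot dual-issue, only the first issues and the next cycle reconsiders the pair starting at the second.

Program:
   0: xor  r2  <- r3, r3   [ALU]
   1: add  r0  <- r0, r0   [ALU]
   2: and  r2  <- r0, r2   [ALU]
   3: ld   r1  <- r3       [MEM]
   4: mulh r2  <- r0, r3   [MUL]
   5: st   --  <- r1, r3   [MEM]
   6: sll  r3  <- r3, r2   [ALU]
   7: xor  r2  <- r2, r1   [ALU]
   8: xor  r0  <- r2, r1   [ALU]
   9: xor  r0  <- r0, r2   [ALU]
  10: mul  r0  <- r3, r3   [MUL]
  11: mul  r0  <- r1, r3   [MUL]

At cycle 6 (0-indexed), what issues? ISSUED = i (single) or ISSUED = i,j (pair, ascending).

c0: i0/i1 xor;add  2-wide
c1: i2/i3 and;ld  2-wide
c2: i4/i5 mulh;st  2-wide
c3: i6/i7 sll;xor  2-wide
c4: i8 xor  RAW+WAW r0
c5: i9 xor  WAW r0
c6: i10 mul  no-port MUL/MUL
c7: i11 mul  tail

ISSUED = 10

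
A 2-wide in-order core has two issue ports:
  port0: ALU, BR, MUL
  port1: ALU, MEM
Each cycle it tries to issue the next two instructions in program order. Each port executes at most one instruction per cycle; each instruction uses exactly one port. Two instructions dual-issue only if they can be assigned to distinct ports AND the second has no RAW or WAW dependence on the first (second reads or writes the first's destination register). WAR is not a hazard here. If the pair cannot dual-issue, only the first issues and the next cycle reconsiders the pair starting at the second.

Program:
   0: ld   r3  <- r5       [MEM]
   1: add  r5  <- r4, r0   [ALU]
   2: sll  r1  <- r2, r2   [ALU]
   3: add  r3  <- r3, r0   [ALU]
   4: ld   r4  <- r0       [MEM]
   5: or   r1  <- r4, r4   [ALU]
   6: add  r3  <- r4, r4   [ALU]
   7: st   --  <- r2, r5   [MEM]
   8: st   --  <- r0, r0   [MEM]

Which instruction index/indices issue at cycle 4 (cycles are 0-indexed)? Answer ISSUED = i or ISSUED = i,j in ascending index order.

t=0 i0,i1:ld.MEM;add.ALU ; dual
t=1 i2,i3:sll.ALU;add.ALU ; dual
t=2 i4:ld.MEM ; RAW r4
t=3 i5,i6:or.ALU;add.ALU ; dual
t=4 i7:st.MEM ; no-port MEM/MEM
t=5 i8:st.MEM ; tail

ISSUED = 7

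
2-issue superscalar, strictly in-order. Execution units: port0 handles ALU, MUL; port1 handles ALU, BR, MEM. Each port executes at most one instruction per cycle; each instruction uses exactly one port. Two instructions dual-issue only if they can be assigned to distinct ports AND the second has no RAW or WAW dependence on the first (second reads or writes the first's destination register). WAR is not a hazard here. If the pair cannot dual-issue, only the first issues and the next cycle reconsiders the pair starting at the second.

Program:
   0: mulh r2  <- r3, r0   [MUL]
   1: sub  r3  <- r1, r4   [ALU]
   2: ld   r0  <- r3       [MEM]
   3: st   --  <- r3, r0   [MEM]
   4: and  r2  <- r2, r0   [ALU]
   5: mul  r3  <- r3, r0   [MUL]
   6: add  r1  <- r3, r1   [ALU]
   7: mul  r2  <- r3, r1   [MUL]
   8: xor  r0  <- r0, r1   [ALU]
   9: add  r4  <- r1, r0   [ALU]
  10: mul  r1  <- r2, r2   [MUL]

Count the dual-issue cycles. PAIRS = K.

  cy0 -> i0+i1 (mulh.MUL+sub.ALU) pair
  cy1 -> i2 (ld.MEM) no-port MEM/MEM
  cy2 -> i3+i4 (st.MEM+and.ALU) pair
  cy3 -> i5 (mul.MUL) RAW r3
  cy4 -> i6 (add.ALU) RAW r1
  cy5 -> i7+i8 (mul.MUL+xor.ALU) pair
  cy6 -> i9+i10 (add.ALU+mul.MUL) pair

PAIRS = 4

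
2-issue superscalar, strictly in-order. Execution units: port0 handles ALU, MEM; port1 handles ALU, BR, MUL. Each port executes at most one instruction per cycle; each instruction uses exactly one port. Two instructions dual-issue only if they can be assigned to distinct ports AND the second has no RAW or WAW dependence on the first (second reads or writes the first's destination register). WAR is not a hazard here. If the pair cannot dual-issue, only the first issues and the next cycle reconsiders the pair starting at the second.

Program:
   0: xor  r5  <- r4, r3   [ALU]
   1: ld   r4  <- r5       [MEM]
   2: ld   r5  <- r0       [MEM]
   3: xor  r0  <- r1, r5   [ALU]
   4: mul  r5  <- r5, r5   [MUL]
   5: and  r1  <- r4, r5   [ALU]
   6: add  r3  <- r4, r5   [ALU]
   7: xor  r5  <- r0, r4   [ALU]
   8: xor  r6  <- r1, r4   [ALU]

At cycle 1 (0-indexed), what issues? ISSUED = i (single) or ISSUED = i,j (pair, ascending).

ISSUED = 1

#0 head=0: xor.ALU i0 RAW r5
#1 head=1: ld.MEM i1 no-port MEM/MEM
#2 head=2: ld.MEM i2 RAW r5
#3 head=3: xor.ALU;mul.MUL i3,i4 dual
#4 head=5: and.ALU;add.ALU i5,i6 dual
#5 head=7: xor.ALU;xor.ALU i7,i8 dual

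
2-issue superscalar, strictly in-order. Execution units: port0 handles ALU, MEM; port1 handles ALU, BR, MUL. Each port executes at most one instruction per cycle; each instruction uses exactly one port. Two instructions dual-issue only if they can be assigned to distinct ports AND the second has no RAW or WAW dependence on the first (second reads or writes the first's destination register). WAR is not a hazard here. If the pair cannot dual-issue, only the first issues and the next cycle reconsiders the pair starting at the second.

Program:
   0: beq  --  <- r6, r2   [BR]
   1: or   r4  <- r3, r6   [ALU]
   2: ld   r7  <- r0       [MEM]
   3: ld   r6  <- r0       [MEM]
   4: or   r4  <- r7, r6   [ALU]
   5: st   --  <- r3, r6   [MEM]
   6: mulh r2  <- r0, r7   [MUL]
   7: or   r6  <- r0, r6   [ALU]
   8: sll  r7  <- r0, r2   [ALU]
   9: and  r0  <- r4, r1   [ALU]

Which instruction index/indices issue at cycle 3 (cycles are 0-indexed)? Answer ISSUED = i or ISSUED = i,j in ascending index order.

ISSUED = 4,5

#0 head=0: beq.BR/or.ALU i0/i1 2-wide
#1 head=2: ld.MEM i2 no-port MEM/MEM
#2 head=3: ld.MEM i3 RAW r6
#3 head=4: or.ALU/st.MEM i4/i5 2-wide
#4 head=6: mulh.MUL/or.ALU i6/i7 2-wide
#5 head=8: sll.ALU/and.ALU i8/i9 2-wide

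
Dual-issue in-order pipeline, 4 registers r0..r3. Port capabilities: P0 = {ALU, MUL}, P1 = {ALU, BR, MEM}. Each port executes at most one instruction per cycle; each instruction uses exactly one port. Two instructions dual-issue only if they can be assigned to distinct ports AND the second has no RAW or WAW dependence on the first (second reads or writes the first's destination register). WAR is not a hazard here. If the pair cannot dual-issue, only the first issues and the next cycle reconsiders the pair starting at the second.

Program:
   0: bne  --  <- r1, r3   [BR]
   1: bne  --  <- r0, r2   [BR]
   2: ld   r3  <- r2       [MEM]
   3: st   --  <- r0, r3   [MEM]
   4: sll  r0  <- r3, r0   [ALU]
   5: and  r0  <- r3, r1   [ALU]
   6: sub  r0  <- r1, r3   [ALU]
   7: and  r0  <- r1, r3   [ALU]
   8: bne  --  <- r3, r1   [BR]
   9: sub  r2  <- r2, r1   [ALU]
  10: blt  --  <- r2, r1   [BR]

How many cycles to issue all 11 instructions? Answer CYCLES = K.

CYCLES = 9

  cy0 -> i0 (bne) no-port BR/BR
  cy1 -> i1 (bne) no-port BR/MEM
  cy2 -> i2 (ld) no-port MEM/MEM
  cy3 -> i3+i4 (st sll) 2-wide
  cy4 -> i5 (and) WAW r0
  cy5 -> i6 (sub) WAW r0
  cy6 -> i7+i8 (and bne) 2-wide
  cy7 -> i9 (sub) RAW r2
  cy8 -> i10 (blt) tail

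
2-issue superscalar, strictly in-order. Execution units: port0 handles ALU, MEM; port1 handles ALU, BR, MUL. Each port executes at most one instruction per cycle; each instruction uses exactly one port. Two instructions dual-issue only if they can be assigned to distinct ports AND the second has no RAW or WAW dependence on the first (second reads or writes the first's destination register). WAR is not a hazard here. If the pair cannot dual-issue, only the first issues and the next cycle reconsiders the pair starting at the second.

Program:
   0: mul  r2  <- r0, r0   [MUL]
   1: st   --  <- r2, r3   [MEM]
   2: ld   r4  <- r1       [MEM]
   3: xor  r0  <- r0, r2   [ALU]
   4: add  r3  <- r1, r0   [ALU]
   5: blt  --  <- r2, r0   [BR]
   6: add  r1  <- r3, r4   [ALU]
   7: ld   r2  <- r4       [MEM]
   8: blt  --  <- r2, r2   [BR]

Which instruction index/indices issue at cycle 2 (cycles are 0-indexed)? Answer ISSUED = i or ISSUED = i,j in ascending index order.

t=0 i0:mul ; RAW r2
t=1 i1:st ; no-port MEM/MEM
t=2 i2,i3:ld+xor ; pair
t=3 i4,i5:add+blt ; pair
t=4 i6,i7:add+ld ; pair
t=5 i8:blt ; tail

ISSUED = 2,3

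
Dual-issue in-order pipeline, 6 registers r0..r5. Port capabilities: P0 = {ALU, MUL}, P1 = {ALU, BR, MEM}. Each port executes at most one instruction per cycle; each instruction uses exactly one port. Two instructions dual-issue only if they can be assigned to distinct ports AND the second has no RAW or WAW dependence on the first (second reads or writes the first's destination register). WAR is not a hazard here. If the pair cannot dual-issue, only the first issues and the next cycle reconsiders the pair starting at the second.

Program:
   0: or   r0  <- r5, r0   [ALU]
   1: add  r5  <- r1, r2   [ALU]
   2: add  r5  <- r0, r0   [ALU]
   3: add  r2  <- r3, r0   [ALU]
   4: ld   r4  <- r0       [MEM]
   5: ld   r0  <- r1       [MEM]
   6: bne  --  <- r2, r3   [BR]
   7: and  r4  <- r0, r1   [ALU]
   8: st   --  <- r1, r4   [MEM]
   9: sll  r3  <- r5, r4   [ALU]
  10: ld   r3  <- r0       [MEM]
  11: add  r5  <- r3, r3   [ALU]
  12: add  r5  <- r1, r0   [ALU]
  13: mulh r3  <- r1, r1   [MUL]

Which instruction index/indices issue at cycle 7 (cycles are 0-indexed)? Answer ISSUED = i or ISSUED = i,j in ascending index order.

ISSUED = 11

  cy0 -> i0&i1 (or.ALU;add.ALU) pair
  cy1 -> i2&i3 (add.ALU;add.ALU) pair
  cy2 -> i4 (ld.MEM) no-port MEM/MEM
  cy3 -> i5 (ld.MEM) no-port MEM/BR
  cy4 -> i6&i7 (bne.BR;and.ALU) pair
  cy5 -> i8&i9 (st.MEM;sll.ALU) pair
  cy6 -> i10 (ld.MEM) RAW r3
  cy7 -> i11 (add.ALU) WAW r5
  cy8 -> i12&i13 (add.ALU;mulh.MUL) pair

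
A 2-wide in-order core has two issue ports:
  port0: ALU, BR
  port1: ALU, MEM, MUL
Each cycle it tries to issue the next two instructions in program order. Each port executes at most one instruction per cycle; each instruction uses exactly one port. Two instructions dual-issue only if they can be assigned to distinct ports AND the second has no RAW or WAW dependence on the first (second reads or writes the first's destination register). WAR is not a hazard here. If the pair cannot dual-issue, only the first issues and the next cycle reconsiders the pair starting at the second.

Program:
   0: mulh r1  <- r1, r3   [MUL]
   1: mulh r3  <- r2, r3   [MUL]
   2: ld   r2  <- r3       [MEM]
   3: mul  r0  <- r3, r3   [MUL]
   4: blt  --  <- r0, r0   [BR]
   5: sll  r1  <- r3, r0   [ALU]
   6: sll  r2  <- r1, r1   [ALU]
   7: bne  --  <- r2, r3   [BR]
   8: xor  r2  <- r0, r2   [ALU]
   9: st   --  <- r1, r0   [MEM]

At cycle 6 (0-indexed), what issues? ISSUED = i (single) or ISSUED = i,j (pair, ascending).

ISSUED = 7,8

c0: i0 mulh.MUL  no-port MUL/MUL
c1: i1 mulh.MUL  no-port MUL/MEM
c2: i2 ld.MEM  no-port MEM/MUL
c3: i3 mul.MUL  RAW r0
c4: i4+i5 blt.BR sll.ALU  2-wide
c5: i6 sll.ALU  RAW r2
c6: i7+i8 bne.BR xor.ALU  2-wide
c7: i9 st.MEM  tail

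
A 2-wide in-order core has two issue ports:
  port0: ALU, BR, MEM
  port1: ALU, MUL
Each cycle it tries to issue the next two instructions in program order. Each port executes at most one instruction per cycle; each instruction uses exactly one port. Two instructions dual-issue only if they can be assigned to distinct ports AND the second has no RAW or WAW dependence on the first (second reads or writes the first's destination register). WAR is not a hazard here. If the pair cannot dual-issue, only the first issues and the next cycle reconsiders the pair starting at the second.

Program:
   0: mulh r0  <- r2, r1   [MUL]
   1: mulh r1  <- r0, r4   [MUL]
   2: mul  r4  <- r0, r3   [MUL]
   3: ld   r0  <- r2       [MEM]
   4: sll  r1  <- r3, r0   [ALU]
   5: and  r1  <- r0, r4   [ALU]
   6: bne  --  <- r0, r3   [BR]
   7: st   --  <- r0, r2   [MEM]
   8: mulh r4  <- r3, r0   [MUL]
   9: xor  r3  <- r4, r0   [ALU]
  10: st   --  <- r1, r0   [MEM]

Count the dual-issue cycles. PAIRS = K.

  cy0 -> i0 (mulh) no-port MUL/MUL
  cy1 -> i1 (mulh) no-port MUL/MUL
  cy2 -> i2&i3 (mul ld) pair
  cy3 -> i4 (sll) WAW r1
  cy4 -> i5&i6 (and bne) pair
  cy5 -> i7&i8 (st mulh) pair
  cy6 -> i9&i10 (xor st) pair

PAIRS = 4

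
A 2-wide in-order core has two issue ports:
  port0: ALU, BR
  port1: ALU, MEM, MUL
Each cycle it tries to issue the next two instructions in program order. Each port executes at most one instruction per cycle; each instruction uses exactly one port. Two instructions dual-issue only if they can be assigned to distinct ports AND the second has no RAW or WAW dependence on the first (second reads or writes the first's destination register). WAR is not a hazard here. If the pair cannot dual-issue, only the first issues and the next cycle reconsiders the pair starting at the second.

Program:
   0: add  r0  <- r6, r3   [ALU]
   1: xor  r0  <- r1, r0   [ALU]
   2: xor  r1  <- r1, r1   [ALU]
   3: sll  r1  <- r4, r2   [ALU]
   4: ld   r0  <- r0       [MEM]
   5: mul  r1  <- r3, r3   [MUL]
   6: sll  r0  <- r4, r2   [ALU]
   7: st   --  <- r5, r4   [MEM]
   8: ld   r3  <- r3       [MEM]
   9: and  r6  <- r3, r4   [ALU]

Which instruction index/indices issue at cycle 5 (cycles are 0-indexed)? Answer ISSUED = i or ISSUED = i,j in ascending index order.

c0: i0 add.ALU  RAW+WAW r0
c1: i1&i2 xor.ALU;xor.ALU  2-wide
c2: i3&i4 sll.ALU;ld.MEM  2-wide
c3: i5&i6 mul.MUL;sll.ALU  2-wide
c4: i7 st.MEM  no-port MEM/MEM
c5: i8 ld.MEM  RAW r3
c6: i9 and.ALU  tail

ISSUED = 8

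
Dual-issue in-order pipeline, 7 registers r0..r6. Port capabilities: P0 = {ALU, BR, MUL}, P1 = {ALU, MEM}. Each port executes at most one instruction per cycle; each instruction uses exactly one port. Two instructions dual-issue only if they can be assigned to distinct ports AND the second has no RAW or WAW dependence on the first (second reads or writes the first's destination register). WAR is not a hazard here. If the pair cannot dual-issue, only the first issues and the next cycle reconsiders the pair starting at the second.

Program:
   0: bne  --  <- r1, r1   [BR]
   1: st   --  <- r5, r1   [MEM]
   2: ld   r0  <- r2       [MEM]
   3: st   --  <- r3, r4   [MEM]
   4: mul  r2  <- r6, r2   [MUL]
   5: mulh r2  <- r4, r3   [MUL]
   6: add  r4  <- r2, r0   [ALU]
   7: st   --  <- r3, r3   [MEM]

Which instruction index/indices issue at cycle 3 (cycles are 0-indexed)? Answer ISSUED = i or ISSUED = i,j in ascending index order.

ISSUED = 5

  cy0 -> i0,i1 (bne.BR/st.MEM) dual
  cy1 -> i2 (ld.MEM) no-port MEM/MEM
  cy2 -> i3,i4 (st.MEM/mul.MUL) dual
  cy3 -> i5 (mulh.MUL) RAW r2
  cy4 -> i6,i7 (add.ALU/st.MEM) dual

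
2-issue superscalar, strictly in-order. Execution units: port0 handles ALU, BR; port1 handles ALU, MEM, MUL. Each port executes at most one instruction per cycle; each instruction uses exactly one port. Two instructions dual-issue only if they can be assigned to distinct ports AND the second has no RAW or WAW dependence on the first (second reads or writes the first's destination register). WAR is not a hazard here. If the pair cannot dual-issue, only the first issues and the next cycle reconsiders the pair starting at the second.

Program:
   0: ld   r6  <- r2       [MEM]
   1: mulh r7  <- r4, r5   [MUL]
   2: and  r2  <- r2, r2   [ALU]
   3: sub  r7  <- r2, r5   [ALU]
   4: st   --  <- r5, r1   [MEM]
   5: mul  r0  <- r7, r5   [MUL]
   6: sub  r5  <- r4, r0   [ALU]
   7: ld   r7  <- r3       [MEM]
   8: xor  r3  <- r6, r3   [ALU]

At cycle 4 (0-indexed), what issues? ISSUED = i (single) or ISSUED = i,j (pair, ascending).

0. ld.MEM @i0  | no-port MEM/MUL
1. mulh.MUL;and.ALU @i1+i2  | pair
2. sub.ALU;st.MEM @i3+i4  | pair
3. mul.MUL @i5  | RAW r0
4. sub.ALU;ld.MEM @i6+i7  | pair
5. xor.ALU @i8  | tail

ISSUED = 6,7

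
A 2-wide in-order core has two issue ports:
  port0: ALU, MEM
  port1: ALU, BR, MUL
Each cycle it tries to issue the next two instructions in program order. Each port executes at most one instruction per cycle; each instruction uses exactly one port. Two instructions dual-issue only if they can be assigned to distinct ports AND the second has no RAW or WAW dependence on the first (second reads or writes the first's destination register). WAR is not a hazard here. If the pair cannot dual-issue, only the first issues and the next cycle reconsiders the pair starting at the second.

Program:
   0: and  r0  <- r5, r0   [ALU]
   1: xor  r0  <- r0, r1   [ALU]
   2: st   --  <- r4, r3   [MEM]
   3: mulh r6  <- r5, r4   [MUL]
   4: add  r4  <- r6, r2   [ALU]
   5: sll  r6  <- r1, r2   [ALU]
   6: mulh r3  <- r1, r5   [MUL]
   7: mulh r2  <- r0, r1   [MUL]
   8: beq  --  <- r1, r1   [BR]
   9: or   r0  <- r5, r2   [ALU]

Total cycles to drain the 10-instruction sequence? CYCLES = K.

c0: i0 and  RAW+WAW r0
c1: i1/i2 xor+st  dual
c2: i3 mulh  RAW r6
c3: i4/i5 add+sll  dual
c4: i6 mulh  no-port MUL/MUL
c5: i7 mulh  no-port MUL/BR
c6: i8/i9 beq+or  dual

CYCLES = 7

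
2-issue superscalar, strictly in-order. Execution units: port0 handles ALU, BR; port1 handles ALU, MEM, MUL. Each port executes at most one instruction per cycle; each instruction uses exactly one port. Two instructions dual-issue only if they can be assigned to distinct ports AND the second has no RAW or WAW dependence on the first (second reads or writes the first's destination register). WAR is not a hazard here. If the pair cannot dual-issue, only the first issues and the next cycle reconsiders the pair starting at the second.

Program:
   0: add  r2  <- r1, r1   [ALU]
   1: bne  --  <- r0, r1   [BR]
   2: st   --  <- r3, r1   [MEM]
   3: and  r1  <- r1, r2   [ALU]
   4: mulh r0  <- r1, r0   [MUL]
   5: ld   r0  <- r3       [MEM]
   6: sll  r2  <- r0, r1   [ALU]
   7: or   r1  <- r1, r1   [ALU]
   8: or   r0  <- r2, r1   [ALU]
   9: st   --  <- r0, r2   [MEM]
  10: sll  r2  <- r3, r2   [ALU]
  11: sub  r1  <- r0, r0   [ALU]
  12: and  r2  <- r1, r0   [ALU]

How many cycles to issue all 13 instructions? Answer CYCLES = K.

CYCLES = 9

  cy0 -> i0/i1 (add.ALU/bne.BR) dual
  cy1 -> i2/i3 (st.MEM/and.ALU) dual
  cy2 -> i4 (mulh.MUL) no-port MUL/MEM
  cy3 -> i5 (ld.MEM) RAW r0
  cy4 -> i6/i7 (sll.ALU/or.ALU) dual
  cy5 -> i8 (or.ALU) RAW r0
  cy6 -> i9/i10 (st.MEM/sll.ALU) dual
  cy7 -> i11 (sub.ALU) RAW r1
  cy8 -> i12 (and.ALU) tail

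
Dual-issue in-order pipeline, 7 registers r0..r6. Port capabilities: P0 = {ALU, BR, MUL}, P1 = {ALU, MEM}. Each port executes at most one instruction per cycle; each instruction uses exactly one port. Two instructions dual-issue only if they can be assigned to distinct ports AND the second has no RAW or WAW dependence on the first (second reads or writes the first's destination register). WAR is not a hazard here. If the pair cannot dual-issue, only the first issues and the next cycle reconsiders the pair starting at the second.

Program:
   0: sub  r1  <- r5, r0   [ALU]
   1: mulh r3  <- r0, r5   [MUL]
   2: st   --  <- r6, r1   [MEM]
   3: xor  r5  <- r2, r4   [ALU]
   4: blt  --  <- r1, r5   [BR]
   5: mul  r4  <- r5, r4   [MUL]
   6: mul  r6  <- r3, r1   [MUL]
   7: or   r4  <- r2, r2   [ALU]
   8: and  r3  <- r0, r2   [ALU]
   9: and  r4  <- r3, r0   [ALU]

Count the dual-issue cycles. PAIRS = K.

0. sub.ALU mulh.MUL @i0/i1  | 2-wide
1. st.MEM xor.ALU @i2/i3  | 2-wide
2. blt.BR @i4  | no-port BR/MUL
3. mul.MUL @i5  | no-port MUL/MUL
4. mul.MUL or.ALU @i6/i7  | 2-wide
5. and.ALU @i8  | RAW r3
6. and.ALU @i9  | tail

PAIRS = 3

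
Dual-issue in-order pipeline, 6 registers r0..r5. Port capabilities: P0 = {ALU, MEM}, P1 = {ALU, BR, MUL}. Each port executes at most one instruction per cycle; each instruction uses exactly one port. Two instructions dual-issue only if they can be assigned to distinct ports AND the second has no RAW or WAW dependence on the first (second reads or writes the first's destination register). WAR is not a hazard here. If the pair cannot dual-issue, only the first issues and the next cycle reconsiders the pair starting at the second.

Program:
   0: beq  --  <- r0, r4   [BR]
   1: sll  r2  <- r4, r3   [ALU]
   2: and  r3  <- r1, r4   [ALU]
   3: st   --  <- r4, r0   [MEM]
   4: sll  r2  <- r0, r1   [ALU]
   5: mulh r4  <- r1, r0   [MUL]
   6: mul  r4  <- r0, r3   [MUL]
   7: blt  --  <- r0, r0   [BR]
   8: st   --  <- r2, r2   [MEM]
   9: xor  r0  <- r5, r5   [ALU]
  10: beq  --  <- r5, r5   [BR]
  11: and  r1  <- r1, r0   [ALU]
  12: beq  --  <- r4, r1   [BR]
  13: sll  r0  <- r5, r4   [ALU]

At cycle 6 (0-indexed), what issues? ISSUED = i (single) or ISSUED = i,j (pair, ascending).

ISSUED = 11

[0] i0,i1  beq.BR sll.ALU  -- pair
[1] i2,i3  and.ALU st.MEM  -- pair
[2] i4,i5  sll.ALU mulh.MUL  -- pair
[3] i6  mul.MUL  -- no-port MUL/BR
[4] i7,i8  blt.BR st.MEM  -- pair
[5] i9,i10  xor.ALU beq.BR  -- pair
[6] i11  and.ALU  -- RAW r1
[7] i12,i13  beq.BR sll.ALU  -- pair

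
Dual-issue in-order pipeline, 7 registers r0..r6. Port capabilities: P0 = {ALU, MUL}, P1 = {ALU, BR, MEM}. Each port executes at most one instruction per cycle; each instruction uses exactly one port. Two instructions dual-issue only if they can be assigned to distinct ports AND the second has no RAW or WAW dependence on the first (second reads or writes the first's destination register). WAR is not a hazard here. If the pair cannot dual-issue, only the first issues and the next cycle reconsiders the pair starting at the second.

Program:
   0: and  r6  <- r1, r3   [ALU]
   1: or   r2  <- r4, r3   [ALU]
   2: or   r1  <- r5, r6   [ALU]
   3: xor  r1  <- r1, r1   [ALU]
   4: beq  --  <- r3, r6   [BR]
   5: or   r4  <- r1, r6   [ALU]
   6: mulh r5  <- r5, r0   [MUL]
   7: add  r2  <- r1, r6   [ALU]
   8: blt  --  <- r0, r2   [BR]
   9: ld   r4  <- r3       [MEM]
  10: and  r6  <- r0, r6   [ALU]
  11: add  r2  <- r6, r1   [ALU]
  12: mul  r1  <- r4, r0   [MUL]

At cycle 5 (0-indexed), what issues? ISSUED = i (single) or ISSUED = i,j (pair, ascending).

ISSUED = 8

  cy0 -> i0+i1 (and.ALU;or.ALU) dual
  cy1 -> i2 (or.ALU) RAW+WAW r1
  cy2 -> i3+i4 (xor.ALU;beq.BR) dual
  cy3 -> i5+i6 (or.ALU;mulh.MUL) dual
  cy4 -> i7 (add.ALU) RAW r2
  cy5 -> i8 (blt.BR) no-port BR/MEM
  cy6 -> i9+i10 (ld.MEM;and.ALU) dual
  cy7 -> i11+i12 (add.ALU;mul.MUL) dual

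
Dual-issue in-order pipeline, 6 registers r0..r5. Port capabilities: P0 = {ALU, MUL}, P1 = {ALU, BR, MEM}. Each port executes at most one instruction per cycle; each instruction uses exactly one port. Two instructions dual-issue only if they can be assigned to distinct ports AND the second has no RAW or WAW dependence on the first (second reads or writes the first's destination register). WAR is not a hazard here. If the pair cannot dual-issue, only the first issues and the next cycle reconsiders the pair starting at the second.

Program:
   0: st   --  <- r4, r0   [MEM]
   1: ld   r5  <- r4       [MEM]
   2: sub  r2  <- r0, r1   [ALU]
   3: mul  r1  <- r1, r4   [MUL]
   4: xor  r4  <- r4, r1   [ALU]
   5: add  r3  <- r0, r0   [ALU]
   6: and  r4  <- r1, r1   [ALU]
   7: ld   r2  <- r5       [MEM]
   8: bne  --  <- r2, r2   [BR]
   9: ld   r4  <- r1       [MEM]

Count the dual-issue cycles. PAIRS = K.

PAIRS = 3

0. st @i0  | no-port MEM/MEM
1. ld/sub @i1+i2  | dual
2. mul @i3  | RAW r1
3. xor/add @i4+i5  | dual
4. and/ld @i6+i7  | dual
5. bne @i8  | no-port BR/MEM
6. ld @i9  | tail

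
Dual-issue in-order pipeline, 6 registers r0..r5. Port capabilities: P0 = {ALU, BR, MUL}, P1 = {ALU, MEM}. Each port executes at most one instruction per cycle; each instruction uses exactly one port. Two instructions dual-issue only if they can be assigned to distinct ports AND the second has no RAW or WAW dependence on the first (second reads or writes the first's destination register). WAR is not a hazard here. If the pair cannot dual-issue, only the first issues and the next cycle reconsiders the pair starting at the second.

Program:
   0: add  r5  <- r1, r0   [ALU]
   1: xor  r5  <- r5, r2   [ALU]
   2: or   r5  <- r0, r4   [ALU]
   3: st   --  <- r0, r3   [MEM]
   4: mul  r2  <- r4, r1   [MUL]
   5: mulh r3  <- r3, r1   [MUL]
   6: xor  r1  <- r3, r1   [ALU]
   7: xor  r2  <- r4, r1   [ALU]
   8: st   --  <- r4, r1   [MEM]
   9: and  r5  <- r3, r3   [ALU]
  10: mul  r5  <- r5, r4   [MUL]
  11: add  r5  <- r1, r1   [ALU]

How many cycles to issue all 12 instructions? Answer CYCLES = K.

t=0 i0:add.ALU ; RAW+WAW r5
t=1 i1:xor.ALU ; WAW r5
t=2 i2+i3:or.ALU st.MEM ; dual
t=3 i4:mul.MUL ; no-port MUL/MUL
t=4 i5:mulh.MUL ; RAW r3
t=5 i6:xor.ALU ; RAW r1
t=6 i7+i8:xor.ALU st.MEM ; dual
t=7 i9:and.ALU ; RAW+WAW r5
t=8 i10:mul.MUL ; WAW r5
t=9 i11:add.ALU ; tail

CYCLES = 10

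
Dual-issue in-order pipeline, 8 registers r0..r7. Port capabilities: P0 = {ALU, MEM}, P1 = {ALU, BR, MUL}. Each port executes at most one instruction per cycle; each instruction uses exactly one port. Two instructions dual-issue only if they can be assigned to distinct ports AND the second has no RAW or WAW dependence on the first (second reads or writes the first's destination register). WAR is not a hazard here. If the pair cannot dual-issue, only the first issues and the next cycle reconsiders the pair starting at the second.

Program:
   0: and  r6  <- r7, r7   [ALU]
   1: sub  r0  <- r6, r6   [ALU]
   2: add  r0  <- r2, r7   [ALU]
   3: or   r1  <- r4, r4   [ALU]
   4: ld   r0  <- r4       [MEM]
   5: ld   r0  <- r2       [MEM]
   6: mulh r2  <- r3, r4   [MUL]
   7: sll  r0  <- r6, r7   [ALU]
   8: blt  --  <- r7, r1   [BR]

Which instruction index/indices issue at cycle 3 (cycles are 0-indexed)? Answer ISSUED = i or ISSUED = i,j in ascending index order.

#0 head=0: and i0 RAW r6
#1 head=1: sub i1 WAW r0
#2 head=2: add or i2/i3 pair
#3 head=4: ld i4 no-port MEM/MEM
#4 head=5: ld mulh i5/i6 pair
#5 head=7: sll blt i7/i8 pair

ISSUED = 4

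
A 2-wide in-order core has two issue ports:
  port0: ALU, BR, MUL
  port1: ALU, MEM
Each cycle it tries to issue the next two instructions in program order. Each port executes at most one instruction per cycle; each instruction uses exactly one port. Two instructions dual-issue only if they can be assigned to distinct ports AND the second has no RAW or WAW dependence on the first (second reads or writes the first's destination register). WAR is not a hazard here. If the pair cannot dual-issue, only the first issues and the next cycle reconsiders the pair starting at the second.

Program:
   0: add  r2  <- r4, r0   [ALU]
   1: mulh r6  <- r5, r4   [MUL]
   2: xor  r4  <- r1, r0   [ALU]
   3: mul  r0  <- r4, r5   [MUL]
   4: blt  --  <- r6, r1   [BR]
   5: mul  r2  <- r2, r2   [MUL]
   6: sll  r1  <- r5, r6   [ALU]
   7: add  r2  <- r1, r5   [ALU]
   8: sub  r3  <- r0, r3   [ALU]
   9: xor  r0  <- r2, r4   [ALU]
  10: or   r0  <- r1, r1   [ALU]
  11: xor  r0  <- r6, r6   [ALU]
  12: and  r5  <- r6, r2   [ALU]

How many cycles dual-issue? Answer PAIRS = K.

PAIRS = 4

  cy0 -> i0,i1 (add.ALU+mulh.MUL) 2-wide
  cy1 -> i2 (xor.ALU) RAW r4
  cy2 -> i3 (mul.MUL) no-port MUL/BR
  cy3 -> i4 (blt.BR) no-port BR/MUL
  cy4 -> i5,i6 (mul.MUL+sll.ALU) 2-wide
  cy5 -> i7,i8 (add.ALU+sub.ALU) 2-wide
  cy6 -> i9 (xor.ALU) WAW r0
  cy7 -> i10 (or.ALU) WAW r0
  cy8 -> i11,i12 (xor.ALU+and.ALU) 2-wide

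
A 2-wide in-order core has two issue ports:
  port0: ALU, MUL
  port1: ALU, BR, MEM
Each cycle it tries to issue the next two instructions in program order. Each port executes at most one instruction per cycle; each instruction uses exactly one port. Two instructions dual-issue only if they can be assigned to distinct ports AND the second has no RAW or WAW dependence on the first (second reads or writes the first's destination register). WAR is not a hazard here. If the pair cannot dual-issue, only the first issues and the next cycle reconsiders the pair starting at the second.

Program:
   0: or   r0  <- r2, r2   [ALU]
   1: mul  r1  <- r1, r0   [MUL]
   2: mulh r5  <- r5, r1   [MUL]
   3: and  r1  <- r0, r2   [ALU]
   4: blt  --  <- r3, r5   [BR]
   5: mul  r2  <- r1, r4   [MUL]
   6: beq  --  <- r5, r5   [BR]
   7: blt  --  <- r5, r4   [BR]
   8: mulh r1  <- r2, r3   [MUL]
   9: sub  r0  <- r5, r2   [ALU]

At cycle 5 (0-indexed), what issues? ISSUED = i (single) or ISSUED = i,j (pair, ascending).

0. or.ALU @i0  | RAW r0
1. mul.MUL @i1  | no-port MUL/MUL
2. mulh.MUL and.ALU @i2+i3  | pair
3. blt.BR mul.MUL @i4+i5  | pair
4. beq.BR @i6  | no-port BR/BR
5. blt.BR mulh.MUL @i7+i8  | pair
6. sub.ALU @i9  | tail

ISSUED = 7,8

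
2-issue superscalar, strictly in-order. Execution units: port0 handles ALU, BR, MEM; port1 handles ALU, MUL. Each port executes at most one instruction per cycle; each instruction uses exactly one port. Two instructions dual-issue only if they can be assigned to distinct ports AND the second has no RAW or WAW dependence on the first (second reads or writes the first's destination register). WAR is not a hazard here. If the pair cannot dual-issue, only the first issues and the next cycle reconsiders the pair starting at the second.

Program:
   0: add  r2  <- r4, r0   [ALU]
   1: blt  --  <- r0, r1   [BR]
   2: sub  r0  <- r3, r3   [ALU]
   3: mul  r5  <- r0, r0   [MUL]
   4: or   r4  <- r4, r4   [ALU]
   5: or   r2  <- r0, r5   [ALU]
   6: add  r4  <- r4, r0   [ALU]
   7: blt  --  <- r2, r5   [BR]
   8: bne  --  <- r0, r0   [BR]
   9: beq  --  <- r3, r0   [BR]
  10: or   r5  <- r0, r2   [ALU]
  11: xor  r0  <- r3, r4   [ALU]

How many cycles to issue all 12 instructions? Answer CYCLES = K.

c0: i0&i1 add.ALU;blt.BR  2-wide
c1: i2 sub.ALU  RAW r0
c2: i3&i4 mul.MUL;or.ALU  2-wide
c3: i5&i6 or.ALU;add.ALU  2-wide
c4: i7 blt.BR  no-port BR/BR
c5: i8 bne.BR  no-port BR/BR
c6: i9&i10 beq.BR;or.ALU  2-wide
c7: i11 xor.ALU  tail

CYCLES = 8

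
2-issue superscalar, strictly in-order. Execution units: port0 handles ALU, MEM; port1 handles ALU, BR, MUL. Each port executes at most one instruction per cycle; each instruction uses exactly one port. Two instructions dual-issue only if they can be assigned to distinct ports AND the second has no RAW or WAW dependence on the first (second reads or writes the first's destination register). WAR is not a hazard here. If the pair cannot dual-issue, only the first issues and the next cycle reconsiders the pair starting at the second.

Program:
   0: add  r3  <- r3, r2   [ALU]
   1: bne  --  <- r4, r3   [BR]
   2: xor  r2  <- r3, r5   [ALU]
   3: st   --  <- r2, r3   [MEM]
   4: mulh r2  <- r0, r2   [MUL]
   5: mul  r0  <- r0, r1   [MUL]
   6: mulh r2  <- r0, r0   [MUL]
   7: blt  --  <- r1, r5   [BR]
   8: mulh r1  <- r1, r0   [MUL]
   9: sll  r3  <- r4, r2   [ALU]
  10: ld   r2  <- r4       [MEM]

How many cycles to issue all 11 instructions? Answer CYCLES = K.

CYCLES = 8

[0] i0  add.ALU  -- RAW r3
[1] i1/i2  bne.BR xor.ALU  -- dual
[2] i3/i4  st.MEM mulh.MUL  -- dual
[3] i5  mul.MUL  -- no-port MUL/MUL
[4] i6  mulh.MUL  -- no-port MUL/BR
[5] i7  blt.BR  -- no-port BR/MUL
[6] i8/i9  mulh.MUL sll.ALU  -- dual
[7] i10  ld.MEM  -- tail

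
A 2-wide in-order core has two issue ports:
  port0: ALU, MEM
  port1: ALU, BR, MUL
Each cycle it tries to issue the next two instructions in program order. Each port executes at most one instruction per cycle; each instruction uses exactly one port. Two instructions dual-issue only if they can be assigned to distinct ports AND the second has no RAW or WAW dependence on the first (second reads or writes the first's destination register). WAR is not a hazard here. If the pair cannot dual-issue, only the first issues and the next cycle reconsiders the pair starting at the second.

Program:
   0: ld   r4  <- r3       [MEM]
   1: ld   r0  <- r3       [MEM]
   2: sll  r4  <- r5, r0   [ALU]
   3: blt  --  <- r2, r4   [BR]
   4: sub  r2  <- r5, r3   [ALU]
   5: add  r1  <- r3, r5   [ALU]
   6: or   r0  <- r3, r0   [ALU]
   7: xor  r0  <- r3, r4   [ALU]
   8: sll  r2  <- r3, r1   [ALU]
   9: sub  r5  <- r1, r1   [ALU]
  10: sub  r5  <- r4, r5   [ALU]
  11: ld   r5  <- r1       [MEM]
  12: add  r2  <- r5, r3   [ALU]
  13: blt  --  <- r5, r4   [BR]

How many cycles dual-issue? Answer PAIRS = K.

PAIRS = 4

0. ld.MEM @i0  | no-port MEM/MEM
1. ld.MEM @i1  | RAW r0
2. sll.ALU @i2  | RAW r4
3. blt.BR;sub.ALU @i3&i4  | pair
4. add.ALU;or.ALU @i5&i6  | pair
5. xor.ALU;sll.ALU @i7&i8  | pair
6. sub.ALU @i9  | RAW+WAW r5
7. sub.ALU @i10  | WAW r5
8. ld.MEM @i11  | RAW r5
9. add.ALU;blt.BR @i12&i13  | pair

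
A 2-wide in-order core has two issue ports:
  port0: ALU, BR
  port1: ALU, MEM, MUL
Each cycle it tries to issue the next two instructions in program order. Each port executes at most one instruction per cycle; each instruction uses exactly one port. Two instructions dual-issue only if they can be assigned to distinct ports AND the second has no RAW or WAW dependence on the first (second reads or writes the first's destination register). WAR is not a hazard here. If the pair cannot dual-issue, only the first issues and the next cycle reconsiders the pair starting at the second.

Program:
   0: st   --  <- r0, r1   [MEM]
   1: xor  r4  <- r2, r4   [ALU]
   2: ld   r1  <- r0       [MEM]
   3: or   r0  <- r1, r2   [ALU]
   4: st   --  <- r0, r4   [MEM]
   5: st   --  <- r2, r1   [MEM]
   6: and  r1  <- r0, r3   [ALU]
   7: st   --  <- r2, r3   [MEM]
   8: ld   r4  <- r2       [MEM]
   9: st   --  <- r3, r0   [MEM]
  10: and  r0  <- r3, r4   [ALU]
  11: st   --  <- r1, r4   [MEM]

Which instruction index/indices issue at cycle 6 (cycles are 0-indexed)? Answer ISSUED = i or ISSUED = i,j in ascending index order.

c0: i0&i1 st.MEM;xor.ALU  2-wide
c1: i2 ld.MEM  RAW r1
c2: i3 or.ALU  RAW r0
c3: i4 st.MEM  no-port MEM/MEM
c4: i5&i6 st.MEM;and.ALU  2-wide
c5: i7 st.MEM  no-port MEM/MEM
c6: i8 ld.MEM  no-port MEM/MEM
c7: i9&i10 st.MEM;and.ALU  2-wide
c8: i11 st.MEM  tail

ISSUED = 8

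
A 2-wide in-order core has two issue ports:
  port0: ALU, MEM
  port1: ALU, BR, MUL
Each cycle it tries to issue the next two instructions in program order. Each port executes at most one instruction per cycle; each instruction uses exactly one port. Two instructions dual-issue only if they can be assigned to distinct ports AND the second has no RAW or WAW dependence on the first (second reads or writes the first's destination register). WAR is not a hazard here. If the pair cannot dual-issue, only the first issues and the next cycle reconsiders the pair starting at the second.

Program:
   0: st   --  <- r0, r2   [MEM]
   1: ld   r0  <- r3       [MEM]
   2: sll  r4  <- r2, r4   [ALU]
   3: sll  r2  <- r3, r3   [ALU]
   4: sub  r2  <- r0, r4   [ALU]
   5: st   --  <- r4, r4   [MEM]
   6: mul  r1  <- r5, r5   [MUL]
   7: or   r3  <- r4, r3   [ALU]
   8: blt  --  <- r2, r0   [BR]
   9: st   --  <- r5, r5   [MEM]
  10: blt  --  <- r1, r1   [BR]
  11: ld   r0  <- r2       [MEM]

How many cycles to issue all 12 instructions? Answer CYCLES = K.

CYCLES = 7

t=0 i0:st.MEM ; no-port MEM/MEM
t=1 i1+i2:ld.MEM+sll.ALU ; pair
t=2 i3:sll.ALU ; WAW r2
t=3 i4+i5:sub.ALU+st.MEM ; pair
t=4 i6+i7:mul.MUL+or.ALU ; pair
t=5 i8+i9:blt.BR+st.MEM ; pair
t=6 i10+i11:blt.BR+ld.MEM ; pair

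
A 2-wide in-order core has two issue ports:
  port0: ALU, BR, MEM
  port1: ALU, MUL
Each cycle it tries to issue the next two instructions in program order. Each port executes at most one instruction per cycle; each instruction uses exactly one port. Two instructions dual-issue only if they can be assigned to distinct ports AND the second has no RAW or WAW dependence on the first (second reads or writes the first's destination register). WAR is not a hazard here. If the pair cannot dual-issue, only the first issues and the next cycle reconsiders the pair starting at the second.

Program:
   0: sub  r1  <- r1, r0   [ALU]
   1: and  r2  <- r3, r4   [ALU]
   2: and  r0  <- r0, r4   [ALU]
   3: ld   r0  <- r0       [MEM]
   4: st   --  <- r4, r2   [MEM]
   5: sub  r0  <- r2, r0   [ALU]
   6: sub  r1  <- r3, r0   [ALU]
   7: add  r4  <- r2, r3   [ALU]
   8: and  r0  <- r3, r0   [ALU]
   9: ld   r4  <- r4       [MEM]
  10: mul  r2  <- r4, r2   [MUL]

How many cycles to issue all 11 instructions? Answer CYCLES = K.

CYCLES = 7

[0] i0,i1  sub+and  -- 2-wide
[1] i2  and  -- RAW+WAW r0
[2] i3  ld  -- no-port MEM/MEM
[3] i4,i5  st+sub  -- 2-wide
[4] i6,i7  sub+add  -- 2-wide
[5] i8,i9  and+ld  -- 2-wide
[6] i10  mul  -- tail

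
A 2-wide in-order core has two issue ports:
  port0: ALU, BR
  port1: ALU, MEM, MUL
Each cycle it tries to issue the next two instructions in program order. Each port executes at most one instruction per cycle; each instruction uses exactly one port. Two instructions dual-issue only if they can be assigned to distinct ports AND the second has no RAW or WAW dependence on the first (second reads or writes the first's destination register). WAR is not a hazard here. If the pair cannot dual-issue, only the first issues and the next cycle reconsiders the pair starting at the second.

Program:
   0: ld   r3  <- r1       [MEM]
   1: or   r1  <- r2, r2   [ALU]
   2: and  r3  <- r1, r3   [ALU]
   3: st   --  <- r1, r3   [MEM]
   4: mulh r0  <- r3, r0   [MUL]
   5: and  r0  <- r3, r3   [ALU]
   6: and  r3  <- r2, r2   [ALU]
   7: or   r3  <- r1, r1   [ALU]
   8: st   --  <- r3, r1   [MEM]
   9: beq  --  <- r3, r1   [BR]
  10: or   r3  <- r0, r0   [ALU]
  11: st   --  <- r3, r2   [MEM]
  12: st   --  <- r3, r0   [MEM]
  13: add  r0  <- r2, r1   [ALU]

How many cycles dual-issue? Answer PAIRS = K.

PAIRS = 4

[0] i0/i1  ld+or  -- pair
[1] i2  and  -- RAW r3
[2] i3  st  -- no-port MEM/MUL
[3] i4  mulh  -- WAW r0
[4] i5/i6  and+and  -- pair
[5] i7  or  -- RAW r3
[6] i8/i9  st+beq  -- pair
[7] i10  or  -- RAW r3
[8] i11  st  -- no-port MEM/MEM
[9] i12/i13  st+add  -- pair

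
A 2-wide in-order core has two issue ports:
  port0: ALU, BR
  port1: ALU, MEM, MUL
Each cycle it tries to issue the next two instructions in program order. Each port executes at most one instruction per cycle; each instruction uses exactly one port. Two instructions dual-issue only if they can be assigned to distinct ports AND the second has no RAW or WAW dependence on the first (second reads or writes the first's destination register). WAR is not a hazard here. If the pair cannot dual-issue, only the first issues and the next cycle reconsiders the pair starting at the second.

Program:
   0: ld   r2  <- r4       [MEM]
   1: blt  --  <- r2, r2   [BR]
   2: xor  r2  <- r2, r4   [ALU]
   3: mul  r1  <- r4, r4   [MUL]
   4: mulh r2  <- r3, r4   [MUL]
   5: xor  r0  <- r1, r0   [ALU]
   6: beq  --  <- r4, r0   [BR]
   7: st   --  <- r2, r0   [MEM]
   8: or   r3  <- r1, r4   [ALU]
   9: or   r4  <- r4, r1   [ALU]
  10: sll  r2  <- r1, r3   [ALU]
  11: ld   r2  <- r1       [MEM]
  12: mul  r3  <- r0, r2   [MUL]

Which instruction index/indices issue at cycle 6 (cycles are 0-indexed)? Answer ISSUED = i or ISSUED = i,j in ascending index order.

t=0 i0:ld.MEM ; RAW r2
t=1 i1/i2:blt.BR xor.ALU ; dual
t=2 i3:mul.MUL ; no-port MUL/MUL
t=3 i4/i5:mulh.MUL xor.ALU ; dual
t=4 i6/i7:beq.BR st.MEM ; dual
t=5 i8/i9:or.ALU or.ALU ; dual
t=6 i10:sll.ALU ; WAW r2
t=7 i11:ld.MEM ; no-port MEM/MUL
t=8 i12:mul.MUL ; tail

ISSUED = 10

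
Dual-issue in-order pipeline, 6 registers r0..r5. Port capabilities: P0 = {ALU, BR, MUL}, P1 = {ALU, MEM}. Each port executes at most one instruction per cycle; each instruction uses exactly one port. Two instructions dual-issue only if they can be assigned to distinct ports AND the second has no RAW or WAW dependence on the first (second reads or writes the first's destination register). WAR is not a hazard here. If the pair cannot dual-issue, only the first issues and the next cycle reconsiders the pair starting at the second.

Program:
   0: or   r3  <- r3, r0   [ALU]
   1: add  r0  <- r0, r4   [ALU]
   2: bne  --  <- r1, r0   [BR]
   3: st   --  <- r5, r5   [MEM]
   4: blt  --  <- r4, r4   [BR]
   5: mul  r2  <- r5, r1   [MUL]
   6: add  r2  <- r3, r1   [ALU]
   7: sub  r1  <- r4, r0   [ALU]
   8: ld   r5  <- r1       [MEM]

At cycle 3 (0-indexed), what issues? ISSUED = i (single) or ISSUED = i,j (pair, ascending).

ISSUED = 5

  cy0 -> i0+i1 (or;add) pair
  cy1 -> i2+i3 (bne;st) pair
  cy2 -> i4 (blt) no-port BR/MUL
  cy3 -> i5 (mul) WAW r2
  cy4 -> i6+i7 (add;sub) pair
  cy5 -> i8 (ld) tail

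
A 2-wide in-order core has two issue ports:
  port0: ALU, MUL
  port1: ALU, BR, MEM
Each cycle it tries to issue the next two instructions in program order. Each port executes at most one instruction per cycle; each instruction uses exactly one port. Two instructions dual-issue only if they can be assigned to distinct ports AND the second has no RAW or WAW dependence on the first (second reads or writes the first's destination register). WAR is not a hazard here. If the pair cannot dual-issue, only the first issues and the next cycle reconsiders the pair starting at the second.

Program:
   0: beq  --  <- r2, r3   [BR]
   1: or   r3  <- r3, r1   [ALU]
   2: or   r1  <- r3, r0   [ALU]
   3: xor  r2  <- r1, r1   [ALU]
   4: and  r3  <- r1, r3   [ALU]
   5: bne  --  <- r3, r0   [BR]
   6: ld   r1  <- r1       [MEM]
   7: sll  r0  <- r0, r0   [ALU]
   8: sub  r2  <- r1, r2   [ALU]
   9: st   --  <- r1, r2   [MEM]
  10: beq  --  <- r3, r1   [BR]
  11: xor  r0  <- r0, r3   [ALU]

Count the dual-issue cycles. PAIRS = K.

  cy0 -> i0+i1 (beq.BR/or.ALU) pair
  cy1 -> i2 (or.ALU) RAW r1
  cy2 -> i3+i4 (xor.ALU/and.ALU) pair
  cy3 -> i5 (bne.BR) no-port BR/MEM
  cy4 -> i6+i7 (ld.MEM/sll.ALU) pair
  cy5 -> i8 (sub.ALU) RAW r2
  cy6 -> i9 (st.MEM) no-port MEM/BR
  cy7 -> i10+i11 (beq.BR/xor.ALU) pair

PAIRS = 4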